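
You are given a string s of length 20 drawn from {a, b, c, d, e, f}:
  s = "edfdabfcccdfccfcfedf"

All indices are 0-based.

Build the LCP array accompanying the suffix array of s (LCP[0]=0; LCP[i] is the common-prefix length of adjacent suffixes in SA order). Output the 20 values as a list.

sorted suffixes:
  #0 SA[0]=4  'abfcccdfccfcfedf'
  #1 SA[1]=5  'bfcccdfccfcfedf'
  #2 SA[2]=7  'cccdfccfcfedf'
  #3 SA[3]=8  'ccdfccfcfedf'
  #4 SA[4]=12  'ccfcfedf'
  #5 SA[5]=9  'cdfccfcfedf'
  #6 SA[6]=13  'cfcfedf'
  #7 SA[7]=15  'cfedf'
  #8 SA[8]=3  'dabfcccdfccfcfedf'
  #9 SA[9]=18  'df'
  #10 SA[10]=10  'dfccfcfedf'
  #11 SA[11]=1  'dfdabfcccdfccfcfedf'
  #12 SA[12]=17  'edf'
  #13 SA[13]=0  'edfdabfcccdfccfcfedf'
  #14 SA[14]=19  'f'
  #15 SA[15]=6  'fcccdfccfcfedf'
  #16 SA[16]=11  'fccfcfedf'
  #17 SA[17]=14  'fcfedf'
  #18 SA[18]=2  'fdabfcccdfccfcfedf'
  #19 SA[19]=16  'fedf'

SA = [4, 5, 7, 8, 12, 9, 13, 15, 3, 18, 10, 1, 17, 0, 19, 6, 11, 14, 2, 16]
i: (SA[i-1],SA[i]) lcp shared
  1: (4,5) 0 ''
  2: (5,7) 0 ''
  3: (7,8) 2 'cc'
  4: (8,12) 2 'cc'
  5: (12,9) 1 'c'
  6: (9,13) 1 'c'
  7: (13,15) 2 'cf'
  8: (15,3) 0 ''
  9: (3,18) 1 'd'
  10: (18,10) 2 'df'
  11: (10,1) 2 'df'
  12: (1,17) 0 ''
  13: (17,0) 3 'edf'
  14: (0,19) 0 ''
  15: (19,6) 1 'f'
  16: (6,11) 3 'fcc'
  17: (11,14) 2 'fc'
  18: (14,2) 1 'f'
  19: (2,16) 1 'f'

[0, 0, 0, 2, 2, 1, 1, 2, 0, 1, 2, 2, 0, 3, 0, 1, 3, 2, 1, 1]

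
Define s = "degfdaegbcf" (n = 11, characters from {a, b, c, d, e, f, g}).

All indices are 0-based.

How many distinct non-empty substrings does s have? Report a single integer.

61

rank | idx | suffix
   0 |   5 | aegbcf
   1 |   8 | bcf
   2 |   9 | cf
   3 |   4 | daegbcf
   4 |   0 | degfdaegbcf
   5 |   6 | egbcf
   6 |   1 | egfdaegbcf
   7 |  10 | f
   8 |   3 | fdaegbcf
   9 |   7 | gbcf
  10 |   2 | gfdaegbcf

SA = [5, 8, 9, 4, 0, 6, 1, 10, 3, 7, 2]
rank  pair      lcp
   1  s[5:],s[8:]  0  ''
   2  s[8:],s[9:]  0  ''
   3  s[9:],s[4:]  0  ''
   4  s[4:],s[0:]  1  'd'
   5  s[0:],s[6:]  0  ''
   6  s[6:],s[1:]  2  'eg'
   7  s[1:],s[10:]  0  ''
   8  s[10:],s[3:]  1  'f'
   9  s[3:],s[7:]  0  ''
  10  s[7:],s[2:]  1  'g'

n(n+1)/2 = 11·12/2 = 66
Σ LCP = 0 + 0 + 0 + 0 + 1 + 0 + 2 + 0 + 1 + 0 + 1 = 5
distinct = 66 − 5 = 61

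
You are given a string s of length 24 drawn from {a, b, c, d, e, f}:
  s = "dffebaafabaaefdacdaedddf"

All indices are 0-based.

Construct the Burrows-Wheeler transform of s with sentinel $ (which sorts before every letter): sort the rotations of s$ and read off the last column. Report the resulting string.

rank  rotation                   last
    0  $dffebaafabaaefdacdaedddf  f
    1  aaefdacdaedddf$dffebaafab  b
    2  aafabaaefdacdaedddf$dffeb  b
    3  abaaefdacdaedddf$dffebaaf  f
    4  acdaedddf$dffebaafabaaefd  d
    5  aedddf$dffebaafabaaefdacd  d
    6  aefdacdaedddf$dffebaafaba  a
    7  afabaaefdacdaedddf$dffeba  a
    8  baaefdacdaedddf$dffebaafa  a
    9  baafabaaefdacdaedddf$dffe  e
   10  cdaedddf$dffebaafabaaefda  a
   11  dacdaedddf$dffebaafabaaef  f
   12  daedddf$dffebaafabaaefdac  c
   13  dddf$dffebaafabaaefdacdae  e
   14  ddf$dffebaafabaaefdacdaed  d
   15  df$dffebaafabaaefdacdaedd  d
   16  dffebaafabaaefdacdaedddf$  $
   17  ebaafabaaefdacdaedddf$dff  f
   18  edddf$dffebaafabaaefdacda  a
   19  efdacdaedddf$dffebaafabaa  a
   20  f$dffebaafabaaefdacdaeddd  d
   21  fabaaefdacdaedddf$dffebaa  a
   22  fdacdaedddf$dffebaafabaae  e
   23  febaafabaaefdacdaedddf$df  f
   24  ffebaafabaaefdacdaedddf$d  d

fbbfddaaaeafcedd$faadaefd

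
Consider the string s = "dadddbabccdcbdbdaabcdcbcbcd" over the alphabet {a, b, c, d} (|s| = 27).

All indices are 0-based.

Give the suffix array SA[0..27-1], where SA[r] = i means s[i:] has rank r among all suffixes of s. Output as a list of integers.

rank | idx | suffix
   0 |  16 | aabcdcbcbcd
   1 |   6 | abccdcbdbdaabcdcbcbcd
   2 |  17 | abcdcbcbcd
   3 |   1 | adddbabccdcbdbdaabcdcbcbcd
   4 |   5 | babccdcbdbdaabcdcbcbcd
   5 |  22 | bcbcd
   6 |   7 | bccdcbdbdaabcdcbcbcd
   7 |  24 | bcd
   8 |  18 | bcdcbcbcd
   9 |  14 | bdaabcdcbcbcd
  10 |  12 | bdbdaabcdcbcbcd
  11 |  21 | cbcbcd
  12 |  23 | cbcd
  13 |  11 | cbdbdaabcdcbcbcd
  14 |   8 | ccdcbdbdaabcdcbcbcd
  15 |  25 | cd
  16 |  19 | cdcbcbcd
  17 |   9 | cdcbdbdaabcdcbcbcd
  18 |  26 | d
  19 |  15 | daabcdcbcbcd
  20 |   0 | dadddbabccdcbdbdaabcdcbcbcd
  21 |   4 | dbabccdcbdbdaabcdcbcbcd
  22 |  13 | dbdaabcdcbcbcd
  23 |  20 | dcbcbcd
  24 |  10 | dcbdbdaabcdcbcbcd
  25 |   3 | ddbabccdcbdbdaabcdcbcbcd
  26 |   2 | dddbabccdcbdbdaabcdcbcbcd

[16, 6, 17, 1, 5, 22, 7, 24, 18, 14, 12, 21, 23, 11, 8, 25, 19, 9, 26, 15, 0, 4, 13, 20, 10, 3, 2]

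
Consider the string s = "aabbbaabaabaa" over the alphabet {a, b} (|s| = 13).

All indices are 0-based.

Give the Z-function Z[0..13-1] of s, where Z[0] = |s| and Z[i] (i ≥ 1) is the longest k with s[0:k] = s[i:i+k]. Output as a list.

[13, 1, 0, 0, 0, 3, 1, 0, 3, 1, 0, 2, 1]

Z[0]=13
i=1: fresh scan; Z[1]=1 scan→box=[1,2)
i=2: fresh scan; Z[2]=0
i=3: fresh scan; Z[3]=0
i=4: fresh scan; Z[4]=0
i=5: fresh scan; Z[5]=3 scan→box=[5,8)
i=6: min(r-i=2, Z[1]=1)=1; Z[6]=1
i=7: min(r-i=1, Z[2]=0)=0; Z[7]=0
i=8: fresh scan; Z[8]=3 scan→box=[8,11)
i=9: min(r-i=2, Z[1]=1)=1; Z[9]=1
i=10: min(r-i=1, Z[2]=0)=0; Z[10]=0
i=11: fresh scan; Z[11]=2 scan→box=[11,13)
i=12: min(r-i=1, Z[1]=1)=1; Z[12]=1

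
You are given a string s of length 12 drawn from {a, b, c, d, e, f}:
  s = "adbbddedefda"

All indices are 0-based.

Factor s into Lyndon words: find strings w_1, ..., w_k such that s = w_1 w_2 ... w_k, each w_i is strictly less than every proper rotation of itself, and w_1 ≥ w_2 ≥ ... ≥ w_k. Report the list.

emit factor 1: 'adbbddedefd' (i=0, period=11)
emit factor 2: 'a' (i=11, period=1)

["adbbddedefd", "a"]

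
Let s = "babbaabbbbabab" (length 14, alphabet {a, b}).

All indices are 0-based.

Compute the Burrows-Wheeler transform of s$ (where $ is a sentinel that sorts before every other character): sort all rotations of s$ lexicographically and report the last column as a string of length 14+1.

bbbbbaabab$abba

rank  rotation         last
    0  $babbaabbbbabab  b
    1  aabbbbabab$babb  b
    2  ab$babbaabbbbab  b
    3  abab$babbaabbbb  b
    4  abbaabbbbabab$b  b
    5  abbbbabab$babba  a
    6  b$babbaabbbbaba  a
    7  baabbbbabab$bab  b
    8  bab$babbaabbbba  a
    9  babab$babbaabbb  b
   10  babbaabbbbabab$  $
   11  bbaabbbbabab$ba  a
   12  bbabab$babbaabb  b
   13  bbbabab$babbaab  b
   14  bbbbabab$babbaa  a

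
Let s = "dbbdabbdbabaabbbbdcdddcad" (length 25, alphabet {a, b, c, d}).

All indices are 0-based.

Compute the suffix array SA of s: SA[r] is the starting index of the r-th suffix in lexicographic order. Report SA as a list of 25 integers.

[11, 9, 12, 4, 23, 10, 8, 13, 14, 1, 5, 15, 2, 6, 16, 22, 18, 24, 3, 7, 0, 21, 17, 20, 19]

sorted suffixes:
  #0 SA[0]=11  'aabbbbdcdddcad'
  #1 SA[1]=9  'abaabbbbdcdddcad'
  #2 SA[2]=12  'abbbbdcdddcad'
  #3 SA[3]=4  'abbdbabaabbbbdcdddcad'
  #4 SA[4]=23  'ad'
  #5 SA[5]=10  'baabbbbdcdddcad'
  #6 SA[6]=8  'babaabbbbdcdddcad'
  #7 SA[7]=13  'bbbbdcdddcad'
  #8 SA[8]=14  'bbbdcdddcad'
  #9 SA[9]=1  'bbdabbdbabaabbbbdcdddcad'
  #10 SA[10]=5  'bbdbabaabbbbdcdddcad'
  #11 SA[11]=15  'bbdcdddcad'
  #12 SA[12]=2  'bdabbdbabaabbbbdcdddcad'
  #13 SA[13]=6  'bdbabaabbbbdcdddcad'
  #14 SA[14]=16  'bdcdddcad'
  #15 SA[15]=22  'cad'
  #16 SA[16]=18  'cdddcad'
  #17 SA[17]=24  'd'
  #18 SA[18]=3  'dabbdbabaabbbbdcdddcad'
  #19 SA[19]=7  'dbabaabbbbdcdddcad'
  #20 SA[20]=0  'dbbdabbdbabaabbbbdcdddcad'
  #21 SA[21]=21  'dcad'
  #22 SA[22]=17  'dcdddcad'
  #23 SA[23]=20  'ddcad'
  #24 SA[24]=19  'dddcad'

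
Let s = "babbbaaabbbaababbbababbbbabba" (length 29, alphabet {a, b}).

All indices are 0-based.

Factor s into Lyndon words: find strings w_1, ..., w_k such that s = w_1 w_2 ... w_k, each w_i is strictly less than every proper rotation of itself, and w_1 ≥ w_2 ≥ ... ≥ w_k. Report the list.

emit factor 1: 'b' (i=0, period=1)
emit factor 2: 'abbb' (i=1, period=4)
emit factor 3: 'aaabbbaababbbababbbbabb' (i=5, period=23)
emit factor 4: 'a' (i=28, period=1)

["b", "abbb", "aaabbbaababbbababbbbabb", "a"]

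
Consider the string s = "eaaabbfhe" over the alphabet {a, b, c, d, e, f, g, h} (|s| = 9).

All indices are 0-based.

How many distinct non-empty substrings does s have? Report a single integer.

40

rank→(start, suffix):
  0 → (1, 'aaabbfhe')
  1 → (2, 'aabbfhe')
  2 → (3, 'abbfhe')
  3 → (4, 'bbfhe')
  4 → (5, 'bfhe')
  5 → (8, 'e')
  6 → (0, 'eaaabbfhe')
  7 → (6, 'fhe')
  8 → (7, 'he')

SA = [1, 2, 3, 4, 5, 8, 0, 6, 7]
[i] adj suffixes → lcp
  [1] 1/2 → 2 ('aa')
  [2] 2/3 → 1 ('a')
  [3] 3/4 → 0 ('')
  [4] 4/5 → 1 ('b')
  [5] 5/8 → 0 ('')
  [6] 8/0 → 1 ('e')
  [7] 0/6 → 0 ('')
  [8] 6/7 → 0 ('')

n(n+1)/2 = 9·10/2 = 45
Σ LCP = 0 + 2 + 1 + 0 + 1 + 0 + 1 + 0 + 0 = 5
distinct = 45 − 5 = 40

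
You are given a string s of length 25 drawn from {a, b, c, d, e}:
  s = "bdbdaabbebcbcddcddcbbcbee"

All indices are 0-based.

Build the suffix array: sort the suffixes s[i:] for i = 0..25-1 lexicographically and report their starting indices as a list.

[4, 5, 19, 6, 9, 20, 11, 2, 0, 7, 22, 18, 10, 21, 15, 12, 3, 1, 17, 14, 16, 13, 24, 8, 23]

rank | idx | suffix
   0 |   4 | aabbebcbcddcddcbbcbee
   1 |   5 | abbebcbcddcddcbbcbee
   2 |  19 | bbcbee
   3 |   6 | bbebcbcddcddcbbcbee
   4 |   9 | bcbcddcddcbbcbee
   5 |  20 | bcbee
   6 |  11 | bcddcddcbbcbee
   7 |   2 | bdaabbebcbcddcddcbbcbee
   8 |   0 | bdbdaabbebcbcddcddcbbcbee
   9 |   7 | bebcbcddcddcbbcbee
  10 |  22 | bee
  11 |  18 | cbbcbee
  12 |  10 | cbcddcddcbbcbee
  13 |  21 | cbee
  14 |  15 | cddcbbcbee
  15 |  12 | cddcddcbbcbee
  16 |   3 | daabbebcbcddcddcbbcbee
  17 |   1 | dbdaabbebcbcddcddcbbcbee
  18 |  17 | dcbbcbee
  19 |  14 | dcddcbbcbee
  20 |  16 | ddcbbcbee
  21 |  13 | ddcddcbbcbee
  22 |  24 | e
  23 |   8 | ebcbcddcddcbbcbee
  24 |  23 | ee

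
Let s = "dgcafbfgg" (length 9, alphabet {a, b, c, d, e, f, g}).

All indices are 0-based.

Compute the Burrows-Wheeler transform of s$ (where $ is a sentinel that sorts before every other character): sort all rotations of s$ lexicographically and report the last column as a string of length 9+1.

rank  rotation    last
    0  $dgcafbfgg  g
    1  afbfgg$dgc  c
    2  bfgg$dgcaf  f
    3  cafbfgg$dg  g
    4  dgcafbfgg$  $
    5  fbfgg$dgca  a
    6  fgg$dgcafb  b
    7  g$dgcafbfg  g
    8  gcafbfgg$d  d
    9  gg$dgcafbf  f

gcfg$abgdf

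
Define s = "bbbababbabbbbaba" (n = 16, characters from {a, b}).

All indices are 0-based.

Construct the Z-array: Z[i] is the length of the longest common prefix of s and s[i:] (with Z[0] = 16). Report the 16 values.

[16, 2, 1, 0, 1, 0, 2, 1, 0, 3, 6, 2, 1, 0, 1, 0]

Z[0]=16
i=1: outside box; Z[1]=2 scan→box=[1,3)
i=2: min(r-i=1, Z[1]=2)=1; Z[2]=1
i=3: outside box; Z[3]=0
i=4: outside box; Z[4]=1 scan→box=[4,5)
i=5: outside box; Z[5]=0
i=6: outside box; Z[6]=2 scan→box=[6,8)
i=7: min(r-i=1, Z[1]=2)=1; Z[7]=1
i=8: outside box; Z[8]=0
i=9: outside box; Z[9]=3 scan→box=[9,12)
i=10: min(r-i=2, Z[1]=2)=2; Z[10]=6 scan→box=[10,16)
i=11: min(r-i=5, Z[1]=2)=2; Z[11]=2
i=12: min(r-i=4, Z[2]=1)=1; Z[12]=1
i=13: min(r-i=3, Z[3]=0)=0; Z[13]=0
i=14: min(r-i=2, Z[4]=1)=1; Z[14]=1
i=15: min(r-i=1, Z[5]=0)=0; Z[15]=0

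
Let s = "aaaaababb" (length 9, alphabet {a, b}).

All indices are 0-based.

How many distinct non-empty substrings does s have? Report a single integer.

rank | idx | suffix
   0 |   0 | aaaaababb
   1 |   1 | aaaababb
   2 |   2 | aaababb
   3 |   3 | aababb
   4 |   4 | ababb
   5 |   6 | abb
   6 |   8 | b
   7 |   5 | babb
   8 |   7 | bb

SA = [0, 1, 2, 3, 4, 6, 8, 5, 7]
i: (SA[i-1],SA[i]) lcp shared
  1: (0,1) 4 'aaaa'
  2: (1,2) 3 'aaa'
  3: (2,3) 2 'aa'
  4: (3,4) 1 'a'
  5: (4,6) 2 'ab'
  6: (6,8) 0 ''
  7: (8,5) 1 'b'
  8: (5,7) 1 'b'

n(n+1)/2 = 9·10/2 = 45
Σ LCP = 0 + 4 + 3 + 2 + 1 + 2 + 0 + 1 + 1 = 14
distinct = 45 − 14 = 31

31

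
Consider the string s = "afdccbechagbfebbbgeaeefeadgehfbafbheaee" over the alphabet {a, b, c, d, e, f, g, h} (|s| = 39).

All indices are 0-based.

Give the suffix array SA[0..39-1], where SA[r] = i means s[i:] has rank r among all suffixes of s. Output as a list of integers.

[24, 36, 19, 31, 0, 9, 30, 14, 15, 5, 11, 16, 33, 4, 3, 7, 2, 25, 38, 23, 35, 18, 13, 6, 37, 20, 21, 27, 29, 32, 1, 22, 12, 10, 17, 26, 8, 34, 28]

rank→(start, suffix):
  0 → (24, 'adgehfbafbheaee')
  1 → (36, 'aee')
  2 → (19, 'aeefeadgehfbafbheaee')
  3 → (31, 'afbheaee')
  4 → (0, 'afdccbechagbfebbbgeaeefeadgehfbafbheaee')
  5 → (9, 'agbfebbbgeaeefeadgehfbafbheaee')
  6 → (30, 'bafbheaee')
  7 → (14, 'bbbgeaeefeadgehfbafbheaee')
  8 → (15, 'bbgeaeefeadgehfbafbheaee')
  9 → (5, 'bechagbfebbbgeaeefeadgehfbafbheaee')
  10 → (11, 'bfebbbgeaeefeadgehfbafbheaee')
  11 → (16, 'bgeaeefeadgehfbafbheaee')
  12 → (33, 'bheaee')
  13 → (4, 'cbechagbfebbbgeaeefeadgehfbafbheaee')
  14 → (3, 'ccbechagbfebbbgeaeefeadgehfbafbheaee')
  15 → (7, 'chagbfebbbgeaeefeadgehfbafbheaee')
  16 → (2, 'dccbechagbfebbbgeaeefeadgehfbafbheaee')
  17 → (25, 'dgehfbafbheaee')
  18 → (38, 'e')
  19 → (23, 'eadgehfbafbheaee')
  20 → (35, 'eaee')
  21 → (18, 'eaeefeadgehfbafbheaee')
  22 → (13, 'ebbbgeaeefeadgehfbafbheaee')
  23 → (6, 'echagbfebbbgeaeefeadgehfbafbheaee')
  24 → (37, 'ee')
  25 → (20, 'eefeadgehfbafbheaee')
  26 → (21, 'efeadgehfbafbheaee')
  27 → (27, 'ehfbafbheaee')
  28 → (29, 'fbafbheaee')
  29 → (32, 'fbheaee')
  30 → (1, 'fdccbechagbfebbbgeaeefeadgehfbafbheaee')
  31 → (22, 'feadgehfbafbheaee')
  32 → (12, 'febbbgeaeefeadgehfbafbheaee')
  33 → (10, 'gbfebbbgeaeefeadgehfbafbheaee')
  34 → (17, 'geaeefeadgehfbafbheaee')
  35 → (26, 'gehfbafbheaee')
  36 → (8, 'hagbfebbbgeaeefeadgehfbafbheaee')
  37 → (34, 'heaee')
  38 → (28, 'hfbafbheaee')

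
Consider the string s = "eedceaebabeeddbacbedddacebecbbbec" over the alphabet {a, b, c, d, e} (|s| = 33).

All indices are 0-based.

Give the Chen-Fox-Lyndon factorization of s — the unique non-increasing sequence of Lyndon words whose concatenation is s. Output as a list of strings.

["e", "e", "d", "ce", "aeb", "abeeddbacbedddacebecbbbec"]

emit factor 1: 'e' (i=0, period=1)
emit factor 2: 'e' (i=1, period=1)
emit factor 3: 'd' (i=2, period=1)
emit factor 4: 'ce' (i=3, period=2)
emit factor 5: 'aeb' (i=5, period=3)
emit factor 6: 'abeeddbacbedddacebecbbbec' (i=8, period=25)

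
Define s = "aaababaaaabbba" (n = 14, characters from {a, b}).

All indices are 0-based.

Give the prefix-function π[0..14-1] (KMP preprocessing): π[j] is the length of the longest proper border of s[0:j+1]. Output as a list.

π[0] = 0
j=1 s[j]='a': π[1]=1 (border 'a')
j=2 s[j]='a': π[2]=2 (border 'aa')
j=3 s[j]='b': k: 2→1→0; π[3]=0 (border '')
j=4 s[j]='a': π[4]=1 (border 'a')
j=5 s[j]='b': k: 1→0; π[5]=0 (border '')
j=6 s[j]='a': π[6]=1 (border 'a')
j=7 s[j]='a': π[7]=2 (border 'aa')
j=8 s[j]='a': π[8]=3 (border 'aaa')
j=9 s[j]='a': k: 3→2; π[9]=3 (border 'aaa')
j=10 s[j]='b': π[10]=4 (border 'aaab')
j=11 s[j]='b': k: 4→0; π[11]=0 (border '')
j=12 s[j]='b': π[12]=0 (border '')
j=13 s[j]='a': π[13]=1 (border 'a')

[0, 1, 2, 0, 1, 0, 1, 2, 3, 3, 4, 0, 0, 1]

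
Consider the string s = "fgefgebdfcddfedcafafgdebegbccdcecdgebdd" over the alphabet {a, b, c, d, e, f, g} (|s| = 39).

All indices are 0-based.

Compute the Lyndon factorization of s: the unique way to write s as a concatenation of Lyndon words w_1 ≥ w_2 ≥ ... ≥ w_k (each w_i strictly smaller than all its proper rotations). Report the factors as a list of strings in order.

emit factor 1: 'fg' (i=0, period=2)
emit factor 2: 'efg' (i=2, period=3)
emit factor 3: 'e' (i=5, period=1)
emit factor 4: 'bdfcddfedc' (i=6, period=10)
emit factor 5: 'afafgdebegbccdcecdgebdd' (i=16, period=23)

["fg", "efg", "e", "bdfcddfedc", "afafgdebegbccdcecdgebdd"]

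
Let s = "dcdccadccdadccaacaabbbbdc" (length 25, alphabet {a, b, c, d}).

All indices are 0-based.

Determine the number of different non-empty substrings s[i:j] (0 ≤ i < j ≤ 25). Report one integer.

283

rank | idx | suffix
   0 |  17 | aabbbbdc
   1 |  14 | aacaabbbbdc
   2 |  18 | abbbbdc
   3 |  15 | acaabbbbdc
   4 |  10 | adccaacaabbbbdc
   5 |   5 | adccdadccaacaabbbbdc
   6 |  19 | bbbbdc
   7 |  20 | bbbdc
   8 |  21 | bbdc
   9 |  22 | bdc
  10 |  24 | c
  11 |  16 | caabbbbdc
  12 |  13 | caacaabbbbdc
  13 |   4 | cadccdadccaacaabbbbdc
  14 |  12 | ccaacaabbbbdc
  15 |   3 | ccadccdadccaacaabbbbdc
  16 |   7 | ccdadccaacaabbbbdc
  17 |   8 | cdadccaacaabbbbdc
  18 |   1 | cdccadccdadccaacaabbbbdc
  19 |   9 | dadccaacaabbbbdc
  20 |  23 | dc
  21 |  11 | dccaacaabbbbdc
  22 |   2 | dccadccdadccaacaabbbbdc
  23 |   6 | dccdadccaacaabbbbdc
  24 |   0 | dcdccadccdadccaacaabbbbdc

SA = [17, 14, 18, 15, 10, 5, 19, 20, 21, 22, 24, 16, 13, 4, 12, 3, 7, 8, 1, 9, 23, 11, 2, 6, 0]
rank  pair      lcp
   1  s[17:],s[14:]  2  'aa'
   2  s[14:],s[18:]  1  'a'
   3  s[18:],s[15:]  1  'a'
   4  s[15:],s[10:]  1  'a'
   5  s[10:],s[5:]  4  'adcc'
   6  s[5:],s[19:]  0  ''
   7  s[19:],s[20:]  3  'bbb'
   8  s[20:],s[21:]  2  'bb'
   9  s[21:],s[22:]  1  'b'
  10  s[22:],s[24:]  0  ''
  11  s[24:],s[16:]  1  'c'
  12  s[16:],s[13:]  3  'caa'
  13  s[13:],s[4:]  2  'ca'
  14  s[4:],s[12:]  1  'c'
  15  s[12:],s[3:]  3  'cca'
  16  s[3:],s[7:]  2  'cc'
  17  s[7:],s[8:]  1  'c'
  18  s[8:],s[1:]  2  'cd'
  19  s[1:],s[9:]  0  ''
  20  s[9:],s[23:]  1  'd'
  21  s[23:],s[11:]  2  'dc'
  22  s[11:],s[2:]  4  'dcca'
  23  s[2:],s[6:]  3  'dcc'
  24  s[6:],s[0:]  2  'dc'

n(n+1)/2 = 25·26/2 = 325
Σ LCP = 0 + 2 + 1 + 1 + 1 + 4 + 0 + 3 + 2 + 1 + 0 + 1 + 3 + 2 + 1 + 3 + 2 + 1 + 2 + 0 + 1 + 2 + 4 + 3 + 2 = 42
distinct = 325 − 42 = 283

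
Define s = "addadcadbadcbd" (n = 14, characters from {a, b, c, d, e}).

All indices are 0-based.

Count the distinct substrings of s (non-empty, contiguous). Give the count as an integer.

sorted suffixes:
  #0 SA[0]=6  'adbadcbd'
  #1 SA[1]=3  'adcadbadcbd'
  #2 SA[2]=9  'adcbd'
  #3 SA[3]=0  'addadcadbadcbd'
  #4 SA[4]=8  'badcbd'
  #5 SA[5]=12  'bd'
  #6 SA[6]=5  'cadbadcbd'
  #7 SA[7]=11  'cbd'
  #8 SA[8]=13  'd'
  #9 SA[9]=2  'dadcadbadcbd'
  #10 SA[10]=7  'dbadcbd'
  #11 SA[11]=4  'dcadbadcbd'
  #12 SA[12]=10  'dcbd'
  #13 SA[13]=1  'ddadcadbadcbd'

SA = [6, 3, 9, 0, 8, 12, 5, 11, 13, 2, 7, 4, 10, 1]
[i] adj suffixes → lcp
  [1] 6/3 → 2 ('ad')
  [2] 3/9 → 3 ('adc')
  [3] 9/0 → 2 ('ad')
  [4] 0/8 → 0 ('')
  [5] 8/12 → 1 ('b')
  [6] 12/5 → 0 ('')
  [7] 5/11 → 1 ('c')
  [8] 11/13 → 0 ('')
  [9] 13/2 → 1 ('d')
  [10] 2/7 → 1 ('d')
  [11] 7/4 → 1 ('d')
  [12] 4/10 → 2 ('dc')
  [13] 10/1 → 1 ('d')

n(n+1)/2 = 14·15/2 = 105
Σ LCP = 0 + 2 + 3 + 2 + 0 + 1 + 0 + 1 + 0 + 1 + 1 + 1 + 2 + 1 = 15
distinct = 105 − 15 = 90

90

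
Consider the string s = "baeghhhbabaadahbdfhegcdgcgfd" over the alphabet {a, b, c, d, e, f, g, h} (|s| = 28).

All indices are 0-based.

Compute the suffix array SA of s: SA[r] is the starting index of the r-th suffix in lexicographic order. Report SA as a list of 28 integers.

[10, 8, 11, 1, 13, 9, 7, 0, 15, 21, 24, 27, 12, 16, 22, 19, 2, 26, 17, 20, 23, 25, 3, 6, 14, 18, 5, 4]

rank→(start, suffix):
  0 → (10, 'aadahbdfhegcdgcgfd')
  1 → (8, 'abaadahbdfhegcdgcgfd')
  2 → (11, 'adahbdfhegcdgcgfd')
  3 → (1, 'aeghhhbabaadahbdfhegcdgcgfd')
  4 → (13, 'ahbdfhegcdgcgfd')
  5 → (9, 'baadahbdfhegcdgcgfd')
  6 → (7, 'babaadahbdfhegcdgcgfd')
  7 → (0, 'baeghhhbabaadahbdfhegcdgcgfd')
  8 → (15, 'bdfhegcdgcgfd')
  9 → (21, 'cdgcgfd')
  10 → (24, 'cgfd')
  11 → (27, 'd')
  12 → (12, 'dahbdfhegcdgcgfd')
  13 → (16, 'dfhegcdgcgfd')
  14 → (22, 'dgcgfd')
  15 → (19, 'egcdgcgfd')
  16 → (2, 'eghhhbabaadahbdfhegcdgcgfd')
  17 → (26, 'fd')
  18 → (17, 'fhegcdgcgfd')
  19 → (20, 'gcdgcgfd')
  20 → (23, 'gcgfd')
  21 → (25, 'gfd')
  22 → (3, 'ghhhbabaadahbdfhegcdgcgfd')
  23 → (6, 'hbabaadahbdfhegcdgcgfd')
  24 → (14, 'hbdfhegcdgcgfd')
  25 → (18, 'hegcdgcgfd')
  26 → (5, 'hhbabaadahbdfhegcdgcgfd')
  27 → (4, 'hhhbabaadahbdfhegcdgcgfd')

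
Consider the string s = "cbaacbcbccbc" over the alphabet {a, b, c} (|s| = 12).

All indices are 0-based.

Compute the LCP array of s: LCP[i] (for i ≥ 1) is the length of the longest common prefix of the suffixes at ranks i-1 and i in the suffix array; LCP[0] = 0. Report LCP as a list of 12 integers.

rank→(start, suffix):
  0 → (2, 'aacbcbccbc')
  1 → (3, 'acbcbccbc')
  2 → (1, 'baacbcbccbc')
  3 → (10, 'bc')
  4 → (5, 'bcbccbc')
  5 → (7, 'bccbc')
  6 → (11, 'c')
  7 → (0, 'cbaacbcbccbc')
  8 → (9, 'cbc')
  9 → (4, 'cbcbccbc')
  10 → (6, 'cbccbc')
  11 → (8, 'ccbc')

SA = [2, 3, 1, 10, 5, 7, 11, 0, 9, 4, 6, 8]
i: (SA[i-1],SA[i]) lcp shared
  1: (2,3) 1 'a'
  2: (3,1) 0 ''
  3: (1,10) 1 'b'
  4: (10,5) 2 'bc'
  5: (5,7) 2 'bc'
  6: (7,11) 0 ''
  7: (11,0) 1 'c'
  8: (0,9) 2 'cb'
  9: (9,4) 3 'cbc'
  10: (4,6) 3 'cbc'
  11: (6,8) 1 'c'

[0, 1, 0, 1, 2, 2, 0, 1, 2, 3, 3, 1]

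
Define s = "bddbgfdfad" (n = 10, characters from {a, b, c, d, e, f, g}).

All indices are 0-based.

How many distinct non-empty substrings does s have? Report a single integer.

50

sorted suffixes:
  #0 SA[0]=8  'ad'
  #1 SA[1]=0  'bddbgfdfad'
  #2 SA[2]=3  'bgfdfad'
  #3 SA[3]=9  'd'
  #4 SA[4]=2  'dbgfdfad'
  #5 SA[5]=1  'ddbgfdfad'
  #6 SA[6]=6  'dfad'
  #7 SA[7]=7  'fad'
  #8 SA[8]=5  'fdfad'
  #9 SA[9]=4  'gfdfad'

SA = [8, 0, 3, 9, 2, 1, 6, 7, 5, 4]
[i] adj suffixes → lcp
  [1] 8/0 → 0 ('')
  [2] 0/3 → 1 ('b')
  [3] 3/9 → 0 ('')
  [4] 9/2 → 1 ('d')
  [5] 2/1 → 1 ('d')
  [6] 1/6 → 1 ('d')
  [7] 6/7 → 0 ('')
  [8] 7/5 → 1 ('f')
  [9] 5/4 → 0 ('')

n(n+1)/2 = 10·11/2 = 55
Σ LCP = 0 + 0 + 1 + 0 + 1 + 1 + 1 + 0 + 1 + 0 = 5
distinct = 55 − 5 = 50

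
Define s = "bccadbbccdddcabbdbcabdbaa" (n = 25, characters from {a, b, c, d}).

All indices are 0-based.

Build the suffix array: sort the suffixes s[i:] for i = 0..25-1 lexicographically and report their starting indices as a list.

rank→(start, suffix):
  0 → (24, 'a')
  1 → (23, 'aa')
  2 → (13, 'abbdbcabdbaa')
  3 → (19, 'abdbaa')
  4 → (3, 'adbbccdddcabbdbcabdbaa')
  5 → (22, 'baa')
  6 → (5, 'bbccdddcabbdbcabdbaa')
  7 → (14, 'bbdbcabdbaa')
  8 → (17, 'bcabdbaa')
  9 → (0, 'bccadbbccdddcabbdbcabdbaa')
  10 → (6, 'bccdddcabbdbcabdbaa')
  11 → (20, 'bdbaa')
  12 → (15, 'bdbcabdbaa')
  13 → (12, 'cabbdbcabdbaa')
  14 → (18, 'cabdbaa')
  15 → (2, 'cadbbccdddcabbdbcabdbaa')
  16 → (1, 'ccadbbccdddcabbdbcabdbaa')
  17 → (7, 'ccdddcabbdbcabdbaa')
  18 → (8, 'cdddcabbdbcabdbaa')
  19 → (21, 'dbaa')
  20 → (4, 'dbbccdddcabbdbcabdbaa')
  21 → (16, 'dbcabdbaa')
  22 → (11, 'dcabbdbcabdbaa')
  23 → (10, 'ddcabbdbcabdbaa')
  24 → (9, 'dddcabbdbcabdbaa')

[24, 23, 13, 19, 3, 22, 5, 14, 17, 0, 6, 20, 15, 12, 18, 2, 1, 7, 8, 21, 4, 16, 11, 10, 9]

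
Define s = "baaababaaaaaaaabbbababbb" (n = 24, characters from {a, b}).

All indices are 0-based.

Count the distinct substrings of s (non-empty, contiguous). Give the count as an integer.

230

rank→(start, suffix):
  0 → (7, 'aaaaaaaabbbababbb')
  1 → (8, 'aaaaaaabbbababbb')
  2 → (9, 'aaaaaabbbababbb')
  3 → (10, 'aaaaabbbababbb')
  4 → (11, 'aaaabbbababbb')
  5 → (1, 'aaababaaaaaaaabbbababbb')
  6 → (12, 'aaabbbababbb')
  7 → (2, 'aababaaaaaaaabbbababbb')
  8 → (13, 'aabbbababbb')
  9 → (5, 'abaaaaaaaabbbababbb')
  10 → (3, 'ababaaaaaaaabbbababbb')
  11 → (18, 'ababbb')
  12 → (20, 'abbb')
  13 → (14, 'abbbababbb')
  14 → (23, 'b')
  15 → (6, 'baaaaaaaabbbababbb')
  16 → (0, 'baaababaaaaaaaabbbababbb')
  17 → (4, 'babaaaaaaaabbbababbb')
  18 → (17, 'bababbb')
  19 → (19, 'babbb')
  20 → (22, 'bb')
  21 → (16, 'bbababbb')
  22 → (21, 'bbb')
  23 → (15, 'bbbababbb')

SA = [7, 8, 9, 10, 11, 1, 12, 2, 13, 5, 3, 18, 20, 14, 23, 6, 0, 4, 17, 19, 22, 16, 21, 15]
[i] adj suffixes → lcp
  [1] 7/8 → 7 ('aaaaaaa')
  [2] 8/9 → 6 ('aaaaaa')
  [3] 9/10 → 5 ('aaaaa')
  [4] 10/11 → 4 ('aaaa')
  [5] 11/1 → 3 ('aaa')
  [6] 1/12 → 4 ('aaab')
  [7] 12/2 → 2 ('aa')
  [8] 2/13 → 3 ('aab')
  [9] 13/5 → 1 ('a')
  [10] 5/3 → 3 ('aba')
  [11] 3/18 → 4 ('abab')
  [12] 18/20 → 2 ('ab')
  [13] 20/14 → 4 ('abbb')
  [14] 14/23 → 0 ('')
  [15] 23/6 → 1 ('b')
  [16] 6/0 → 4 ('baaa')
  [17] 0/4 → 2 ('ba')
  [18] 4/17 → 4 ('baba')
  [19] 17/19 → 3 ('bab')
  [20] 19/22 → 1 ('b')
  [21] 22/16 → 2 ('bb')
  [22] 16/21 → 2 ('bb')
  [23] 21/15 → 3 ('bbb')

n(n+1)/2 = 24·25/2 = 300
Σ LCP = 0 + 7 + 6 + 5 + 4 + 3 + 4 + 2 + 3 + 1 + 3 + 4 + 2 + 4 + 0 + 1 + 4 + 2 + 4 + 3 + 1 + 2 + 2 + 3 = 70
distinct = 300 − 70 = 230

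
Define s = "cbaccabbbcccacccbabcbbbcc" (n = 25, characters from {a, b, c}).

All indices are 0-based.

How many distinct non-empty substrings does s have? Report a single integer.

rank→(start, suffix):
  0 → (5, 'abbbcccacccbabcbbbcc')
  1 → (17, 'abcbbbcc')
  2 → (2, 'accabbbcccacccbabcbbbcc')
  3 → (12, 'acccbabcbbbcc')
  4 → (16, 'babcbbbcc')
  5 → (1, 'baccabbbcccacccbabcbbbcc')
  6 → (20, 'bbbcc')
  7 → (6, 'bbbcccacccbabcbbbcc')
  8 → (21, 'bbcc')
  9 → (7, 'bbcccacccbabcbbbcc')
  10 → (18, 'bcbbbcc')
  11 → (22, 'bcc')
  12 → (8, 'bcccacccbabcbbbcc')
  13 → (24, 'c')
  14 → (4, 'cabbbcccacccbabcbbbcc')
  15 → (11, 'cacccbabcbbbcc')
  16 → (15, 'cbabcbbbcc')
  17 → (0, 'cbaccabbbcccacccbabcbbbcc')
  18 → (19, 'cbbbcc')
  19 → (23, 'cc')
  20 → (3, 'ccabbbcccacccbabcbbbcc')
  21 → (10, 'ccacccbabcbbbcc')
  22 → (14, 'ccbabcbbbcc')
  23 → (9, 'cccacccbabcbbbcc')
  24 → (13, 'cccbabcbbbcc')

SA = [5, 17, 2, 12, 16, 1, 20, 6, 21, 7, 18, 22, 8, 24, 4, 11, 15, 0, 19, 23, 3, 10, 14, 9, 13]
[i] adj suffixes → lcp
  [1] 5/17 → 2 ('ab')
  [2] 17/2 → 1 ('a')
  [3] 2/12 → 3 ('acc')
  [4] 12/16 → 0 ('')
  [5] 16/1 → 2 ('ba')
  [6] 1/20 → 1 ('b')
  [7] 20/6 → 5 ('bbbcc')
  [8] 6/21 → 2 ('bb')
  [9] 21/7 → 4 ('bbcc')
  [10] 7/18 → 1 ('b')
  [11] 18/22 → 2 ('bc')
  [12] 22/8 → 3 ('bcc')
  [13] 8/24 → 0 ('')
  [14] 24/4 → 1 ('c')
  [15] 4/11 → 2 ('ca')
  [16] 11/15 → 1 ('c')
  [17] 15/0 → 3 ('cba')
  [18] 0/19 → 2 ('cb')
  [19] 19/23 → 1 ('c')
  [20] 23/3 → 2 ('cc')
  [21] 3/10 → 3 ('cca')
  [22] 10/14 → 2 ('cc')
  [23] 14/9 → 2 ('cc')
  [24] 9/13 → 3 ('ccc')

n(n+1)/2 = 25·26/2 = 325
Σ LCP = 0 + 2 + 1 + 3 + 0 + 2 + 1 + 5 + 2 + 4 + 1 + 2 + 3 + 0 + 1 + 2 + 1 + 3 + 2 + 1 + 2 + 3 + 2 + 2 + 3 = 48
distinct = 325 − 48 = 277

277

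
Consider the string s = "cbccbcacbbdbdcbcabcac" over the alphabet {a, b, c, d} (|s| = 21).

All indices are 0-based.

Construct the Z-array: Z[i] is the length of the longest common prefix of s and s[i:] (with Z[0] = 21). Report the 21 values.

[21, 0, 1, 3, 0, 1, 0, 2, 0, 0, 0, 0, 0, 3, 0, 1, 0, 0, 1, 0, 1]

Z[0]=21
i=1: outside box; Z[1]=0
i=2: outside box; Z[2]=1 extend→box=[2,3)
i=3: outside box; Z[3]=3 extend→box=[3,6)
i=4: min(r-i=2, Z[1]=0)=0; Z[4]=0
i=5: min(r-i=1, Z[2]=1)=1; Z[5]=1
i=6: outside box; Z[6]=0
i=7: outside box; Z[7]=2 extend→box=[7,9)
i=8: min(r-i=1, Z[1]=0)=0; Z[8]=0
i=9: outside box; Z[9]=0
i=10: outside box; Z[10]=0
i=11: outside box; Z[11]=0
i=12: outside box; Z[12]=0
i=13: outside box; Z[13]=3 extend→box=[13,16)
i=14: min(r-i=2, Z[1]=0)=0; Z[14]=0
i=15: min(r-i=1, Z[2]=1)=1; Z[15]=1
i=16: outside box; Z[16]=0
i=17: outside box; Z[17]=0
i=18: outside box; Z[18]=1 extend→box=[18,19)
i=19: outside box; Z[19]=0
i=20: outside box; Z[20]=1 extend→box=[20,21)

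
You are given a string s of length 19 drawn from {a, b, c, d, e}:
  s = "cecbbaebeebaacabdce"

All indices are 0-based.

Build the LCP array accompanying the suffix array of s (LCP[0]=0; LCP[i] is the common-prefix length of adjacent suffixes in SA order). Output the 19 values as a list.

[0, 1, 1, 1, 0, 2, 1, 1, 1, 0, 1, 1, 2, 0, 0, 1, 2, 1, 1]

sorted suffixes:
  #0 SA[0]=11  'aacabdce'
  #1 SA[1]=14  'abdce'
  #2 SA[2]=12  'acabdce'
  #3 SA[3]=5  'aebeebaacabdce'
  #4 SA[4]=10  'baacabdce'
  #5 SA[5]=4  'baebeebaacabdce'
  #6 SA[6]=3  'bbaebeebaacabdce'
  #7 SA[7]=15  'bdce'
  #8 SA[8]=7  'beebaacabdce'
  #9 SA[9]=13  'cabdce'
  #10 SA[10]=2  'cbbaebeebaacabdce'
  #11 SA[11]=17  'ce'
  #12 SA[12]=0  'cecbbaebeebaacabdce'
  #13 SA[13]=16  'dce'
  #14 SA[14]=18  'e'
  #15 SA[15]=9  'ebaacabdce'
  #16 SA[16]=6  'ebeebaacabdce'
  #17 SA[17]=1  'ecbbaebeebaacabdce'
  #18 SA[18]=8  'eebaacabdce'

SA = [11, 14, 12, 5, 10, 4, 3, 15, 7, 13, 2, 17, 0, 16, 18, 9, 6, 1, 8]
rank  pair      lcp
   1  s[11:],s[14:]  1  'a'
   2  s[14:],s[12:]  1  'a'
   3  s[12:],s[5:]  1  'a'
   4  s[5:],s[10:]  0  ''
   5  s[10:],s[4:]  2  'ba'
   6  s[4:],s[3:]  1  'b'
   7  s[3:],s[15:]  1  'b'
   8  s[15:],s[7:]  1  'b'
   9  s[7:],s[13:]  0  ''
  10  s[13:],s[2:]  1  'c'
  11  s[2:],s[17:]  1  'c'
  12  s[17:],s[0:]  2  'ce'
  13  s[0:],s[16:]  0  ''
  14  s[16:],s[18:]  0  ''
  15  s[18:],s[9:]  1  'e'
  16  s[9:],s[6:]  2  'eb'
  17  s[6:],s[1:]  1  'e'
  18  s[1:],s[8:]  1  'e'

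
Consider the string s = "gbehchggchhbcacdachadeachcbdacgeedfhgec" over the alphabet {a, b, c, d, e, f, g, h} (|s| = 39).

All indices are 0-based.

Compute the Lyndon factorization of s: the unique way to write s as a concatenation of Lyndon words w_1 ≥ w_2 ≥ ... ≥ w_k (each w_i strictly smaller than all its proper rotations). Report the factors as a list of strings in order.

["g", "behchggchh", "bc", "acdachadeachcbdacgeedfhgec"]

emit factor 1: 'g' (i=0, period=1)
emit factor 2: 'behchggchh' (i=1, period=10)
emit factor 3: 'bc' (i=11, period=2)
emit factor 4: 'acdachadeachcbdacgeedfhgec' (i=13, period=26)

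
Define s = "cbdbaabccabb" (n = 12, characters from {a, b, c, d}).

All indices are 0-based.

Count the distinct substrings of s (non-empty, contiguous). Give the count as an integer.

69

sorted suffixes:
  #0 SA[0]=4  'aabccabb'
  #1 SA[1]=9  'abb'
  #2 SA[2]=5  'abccabb'
  #3 SA[3]=11  'b'
  #4 SA[4]=3  'baabccabb'
  #5 SA[5]=10  'bb'
  #6 SA[6]=6  'bccabb'
  #7 SA[7]=1  'bdbaabccabb'
  #8 SA[8]=8  'cabb'
  #9 SA[9]=0  'cbdbaabccabb'
  #10 SA[10]=7  'ccabb'
  #11 SA[11]=2  'dbaabccabb'

SA = [4, 9, 5, 11, 3, 10, 6, 1, 8, 0, 7, 2]
i: (SA[i-1],SA[i]) lcp shared
  1: (4,9) 1 'a'
  2: (9,5) 2 'ab'
  3: (5,11) 0 ''
  4: (11,3) 1 'b'
  5: (3,10) 1 'b'
  6: (10,6) 1 'b'
  7: (6,1) 1 'b'
  8: (1,8) 0 ''
  9: (8,0) 1 'c'
  10: (0,7) 1 'c'
  11: (7,2) 0 ''

n(n+1)/2 = 12·13/2 = 78
Σ LCP = 0 + 1 + 2 + 0 + 1 + 1 + 1 + 1 + 0 + 1 + 1 + 0 = 9
distinct = 78 − 9 = 69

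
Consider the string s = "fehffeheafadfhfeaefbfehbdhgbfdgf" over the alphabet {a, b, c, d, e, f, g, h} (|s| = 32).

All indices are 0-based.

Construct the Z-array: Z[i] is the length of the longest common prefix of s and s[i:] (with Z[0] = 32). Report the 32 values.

Z[0]=32
i=1: outside box; Z[1]=0
i=2: outside box; Z[2]=0
i=3: outside box; Z[3]=1 grow→box=[3,4)
i=4: outside box; Z[4]=3 grow→box=[4,7)
i=5: min(r-i=2, Z[1]=0)=0; Z[5]=0
i=6: min(r-i=1, Z[2]=0)=0; Z[6]=0
i=7: outside box; Z[7]=0
i=8: outside box; Z[8]=0
i=9: outside box; Z[9]=1 grow→box=[9,10)
i=10: outside box; Z[10]=0
i=11: outside box; Z[11]=0
i=12: outside box; Z[12]=1 grow→box=[12,13)
i=13: outside box; Z[13]=0
i=14: outside box; Z[14]=2 grow→box=[14,16)
i=15: min(r-i=1, Z[1]=0)=0; Z[15]=0
i=16: outside box; Z[16]=0
i=17: outside box; Z[17]=0
i=18: outside box; Z[18]=1 grow→box=[18,19)
i=19: outside box; Z[19]=0
i=20: outside box; Z[20]=3 grow→box=[20,23)
i=21: min(r-i=2, Z[1]=0)=0; Z[21]=0
i=22: min(r-i=1, Z[2]=0)=0; Z[22]=0
i=23: outside box; Z[23]=0
i=24: outside box; Z[24]=0
i=25: outside box; Z[25]=0
i=26: outside box; Z[26]=0
i=27: outside box; Z[27]=0
i=28: outside box; Z[28]=1 grow→box=[28,29)
i=29: outside box; Z[29]=0
i=30: outside box; Z[30]=0
i=31: outside box; Z[31]=1 grow→box=[31,32)

[32, 0, 0, 1, 3, 0, 0, 0, 0, 1, 0, 0, 1, 0, 2, 0, 0, 0, 1, 0, 3, 0, 0, 0, 0, 0, 0, 0, 1, 0, 0, 1]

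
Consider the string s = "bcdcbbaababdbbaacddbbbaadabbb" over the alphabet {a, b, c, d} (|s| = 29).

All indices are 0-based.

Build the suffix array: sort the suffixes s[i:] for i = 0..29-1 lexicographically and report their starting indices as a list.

[6, 14, 22, 7, 25, 9, 15, 23, 28, 5, 13, 21, 8, 27, 4, 12, 20, 26, 19, 0, 10, 3, 1, 16, 24, 11, 18, 2, 17]

sorted suffixes:
  #0 SA[0]=6  'aababdbbaacddbbbaadabbb'
  #1 SA[1]=14  'aacddbbbaadabbb'
  #2 SA[2]=22  'aadabbb'
  #3 SA[3]=7  'ababdbbaacddbbbaadabbb'
  #4 SA[4]=25  'abbb'
  #5 SA[5]=9  'abdbbaacddbbbaadabbb'
  #6 SA[6]=15  'acddbbbaadabbb'
  #7 SA[7]=23  'adabbb'
  #8 SA[8]=28  'b'
  #9 SA[9]=5  'baababdbbaacddbbbaadabbb'
  #10 SA[10]=13  'baacddbbbaadabbb'
  #11 SA[11]=21  'baadabbb'
  #12 SA[12]=8  'babdbbaacddbbbaadabbb'
  #13 SA[13]=27  'bb'
  #14 SA[14]=4  'bbaababdbbaacddbbbaadabbb'
  #15 SA[15]=12  'bbaacddbbbaadabbb'
  #16 SA[16]=20  'bbaadabbb'
  #17 SA[17]=26  'bbb'
  #18 SA[18]=19  'bbbaadabbb'
  #19 SA[19]=0  'bcdcbbaababdbbaacddbbbaadabbb'
  #20 SA[20]=10  'bdbbaacddbbbaadabbb'
  #21 SA[21]=3  'cbbaababdbbaacddbbbaadabbb'
  #22 SA[22]=1  'cdcbbaababdbbaacddbbbaadabbb'
  #23 SA[23]=16  'cddbbbaadabbb'
  #24 SA[24]=24  'dabbb'
  #25 SA[25]=11  'dbbaacddbbbaadabbb'
  #26 SA[26]=18  'dbbbaadabbb'
  #27 SA[27]=2  'dcbbaababdbbaacddbbbaadabbb'
  #28 SA[28]=17  'ddbbbaadabbb'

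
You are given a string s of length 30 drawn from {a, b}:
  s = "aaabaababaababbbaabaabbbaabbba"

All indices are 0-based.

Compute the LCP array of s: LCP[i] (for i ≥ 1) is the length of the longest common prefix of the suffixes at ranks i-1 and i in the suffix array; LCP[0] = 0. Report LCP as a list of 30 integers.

[0, 1, 2, 6, 4, 5, 3, 6, 1, 7, 5, 3, 4, 2, 5, 7, 0, 2, 5, 6, 4, 7, 2, 3, 1, 3, 5, 2, 4, 6]

sorted suffixes:
  #0 SA[0]=29  'a'
  #1 SA[1]=0  'aaabaababaababbbaabaabbbaabbba'
  #2 SA[2]=1  'aabaababaababbbaabaabbbaabbba'
  #3 SA[3]=16  'aabaabbbaabbba'
  #4 SA[4]=4  'aababaababbbaabaabbbaabbba'
  #5 SA[5]=9  'aababbbaabaabbbaabbba'
  #6 SA[6]=24  'aabbba'
  #7 SA[7]=19  'aabbbaabbba'
  #8 SA[8]=2  'abaababaababbbaabaabbbaabbba'
  #9 SA[9]=7  'abaababbbaabaabbbaabbba'
  #10 SA[10]=17  'abaabbbaabbba'
  #11 SA[11]=5  'ababaababbbaabaabbbaabbba'
  #12 SA[12]=10  'ababbbaabaabbbaabbba'
  #13 SA[13]=25  'abbba'
  #14 SA[14]=12  'abbbaabaabbbaabbba'
  #15 SA[15]=20  'abbbaabbba'
  #16 SA[16]=28  'ba'
  #17 SA[17]=15  'baabaabbbaabbba'
  #18 SA[18]=3  'baababaababbbaabaabbbaabbba'
  #19 SA[19]=8  'baababbbaabaabbbaabbba'
  #20 SA[20]=23  'baabbba'
  #21 SA[21]=18  'baabbbaabbba'
  #22 SA[22]=6  'babaababbbaabaabbbaabbba'
  #23 SA[23]=11  'babbbaabaabbbaabbba'
  #24 SA[24]=27  'bba'
  #25 SA[25]=14  'bbaabaabbbaabbba'
  #26 SA[26]=22  'bbaabbba'
  #27 SA[27]=26  'bbba'
  #28 SA[28]=13  'bbbaabaabbbaabbba'
  #29 SA[29]=21  'bbbaabbba'

SA = [29, 0, 1, 16, 4, 9, 24, 19, 2, 7, 17, 5, 10, 25, 12, 20, 28, 15, 3, 8, 23, 18, 6, 11, 27, 14, 22, 26, 13, 21]
[i] adj suffixes → lcp
  [1] 29/0 → 1 ('a')
  [2] 0/1 → 2 ('aa')
  [3] 1/16 → 6 ('aabaab')
  [4] 16/4 → 4 ('aaba')
  [5] 4/9 → 5 ('aabab')
  [6] 9/24 → 3 ('aab')
  [7] 24/19 → 6 ('aabbba')
  [8] 19/2 → 1 ('a')
  [9] 2/7 → 7 ('abaabab')
  [10] 7/17 → 5 ('abaab')
  [11] 17/5 → 3 ('aba')
  [12] 5/10 → 4 ('abab')
  [13] 10/25 → 2 ('ab')
  [14] 25/12 → 5 ('abbba')
  [15] 12/20 → 7 ('abbbaab')
  [16] 20/28 → 0 ('')
  [17] 28/15 → 2 ('ba')
  [18] 15/3 → 5 ('baaba')
  [19] 3/8 → 6 ('baabab')
  [20] 8/23 → 4 ('baab')
  [21] 23/18 → 7 ('baabbba')
  [22] 18/6 → 2 ('ba')
  [23] 6/11 → 3 ('bab')
  [24] 11/27 → 1 ('b')
  [25] 27/14 → 3 ('bba')
  [26] 14/22 → 5 ('bbaab')
  [27] 22/26 → 2 ('bb')
  [28] 26/13 → 4 ('bbba')
  [29] 13/21 → 6 ('bbbaab')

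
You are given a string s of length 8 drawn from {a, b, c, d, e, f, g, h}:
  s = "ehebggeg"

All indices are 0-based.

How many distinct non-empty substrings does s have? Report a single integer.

32

sorted suffixes:
  #0 SA[0]=3  'bggeg'
  #1 SA[1]=2  'ebggeg'
  #2 SA[2]=6  'eg'
  #3 SA[3]=0  'ehebggeg'
  #4 SA[4]=7  'g'
  #5 SA[5]=5  'geg'
  #6 SA[6]=4  'ggeg'
  #7 SA[7]=1  'hebggeg'

SA = [3, 2, 6, 0, 7, 5, 4, 1]
i: (SA[i-1],SA[i]) lcp shared
  1: (3,2) 0 ''
  2: (2,6) 1 'e'
  3: (6,0) 1 'e'
  4: (0,7) 0 ''
  5: (7,5) 1 'g'
  6: (5,4) 1 'g'
  7: (4,1) 0 ''

n(n+1)/2 = 8·9/2 = 36
Σ LCP = 0 + 0 + 1 + 1 + 0 + 1 + 1 + 0 = 4
distinct = 36 − 4 = 32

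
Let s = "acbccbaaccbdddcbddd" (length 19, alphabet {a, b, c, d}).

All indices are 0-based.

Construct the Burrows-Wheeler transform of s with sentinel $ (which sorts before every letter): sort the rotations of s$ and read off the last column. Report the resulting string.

db$acccccadcbaddddbb

rank  rotation              last
    0  $acbccbaaccbdddcbddd  d
    1  aaccbdddcbddd$acbccb  b
    2  acbccbaaccbdddcbddd$  $
    3  accbdddcbddd$acbccba  a
    4  baaccbdddcbddd$acbcc  c
    5  bccbaaccbdddcbddd$ac  c
    6  bddd$acbccbaaccbdddc  c
    7  bdddcbddd$acbccbaacc  c
    8  cbaaccbdddcbddd$acbc  c
    9  cbccbaaccbdddcbddd$a  a
   10  cbddd$acbccbaaccbddd  d
   11  cbdddcbddd$acbccbaac  c
   12  ccbaaccbdddcbddd$acb  b
   13  ccbdddcbddd$acbccbaa  a
   14  d$acbccbaaccbdddcbdd  d
   15  dcbddd$acbccbaaccbdd  d
   16  dd$acbccbaaccbdddcbd  d
   17  ddcbddd$acbccbaaccbd  d
   18  ddd$acbccbaaccbdddcb  b
   19  dddcbddd$acbccbaaccb  b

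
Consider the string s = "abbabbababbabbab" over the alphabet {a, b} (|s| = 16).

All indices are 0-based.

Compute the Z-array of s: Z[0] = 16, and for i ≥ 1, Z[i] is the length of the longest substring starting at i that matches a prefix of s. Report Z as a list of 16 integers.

Z[0]=16
i=1: fresh scan; Z[1]=0
i=2: fresh scan; Z[2]=0
i=3: fresh scan; Z[3]=5 scan→box=[3,8)
i=4: min(r-i=4, Z[1]=0)=0; Z[4]=0
i=5: min(r-i=3, Z[2]=0)=0; Z[5]=0
i=6: min(r-i=2, Z[3]=5)=2; Z[6]=2
i=7: min(r-i=1, Z[4]=0)=0; Z[7]=0
i=8: fresh scan; Z[8]=8 scan→box=[8,16)
i=9: min(r-i=7, Z[1]=0)=0; Z[9]=0
i=10: min(r-i=6, Z[2]=0)=0; Z[10]=0
i=11: min(r-i=5, Z[3]=5)=5; Z[11]=5
i=12: min(r-i=4, Z[4]=0)=0; Z[12]=0
i=13: min(r-i=3, Z[5]=0)=0; Z[13]=0
i=14: min(r-i=2, Z[6]=2)=2; Z[14]=2
i=15: min(r-i=1, Z[7]=0)=0; Z[15]=0

[16, 0, 0, 5, 0, 0, 2, 0, 8, 0, 0, 5, 0, 0, 2, 0]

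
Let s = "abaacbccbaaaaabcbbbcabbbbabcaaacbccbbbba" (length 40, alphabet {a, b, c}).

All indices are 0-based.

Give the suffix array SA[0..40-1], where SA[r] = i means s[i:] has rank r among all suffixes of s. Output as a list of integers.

[39, 9, 10, 11, 28, 12, 2, 29, 0, 20, 25, 13, 3, 30, 38, 8, 1, 24, 37, 23, 36, 22, 35, 21, 16, 17, 26, 18, 14, 5, 32, 27, 19, 7, 34, 15, 4, 31, 6, 33]

rank→(start, suffix):
  0 → (39, 'a')
  1 → (9, 'aaaaabcbbbcabbbbabcaaacbccbbbba')
  2 → (10, 'aaaabcbbbcabbbbabcaaacbccbbbba')
  3 → (11, 'aaabcbbbcabbbbabcaaacbccbbbba')
  4 → (28, 'aaacbccbbbba')
  5 → (12, 'aabcbbbcabbbbabcaaacbccbbbba')
  6 → (2, 'aacbccbaaaaabcbbbcabbbbabcaaacbccbbbba')
  7 → (29, 'aacbccbbbba')
  8 → (0, 'abaacbccbaaaaabcbbbcabbbbabcaaacbccbbbba')
  9 → (20, 'abbbbabcaaacbccbbbba')
  10 → (25, 'abcaaacbccbbbba')
  11 → (13, 'abcbbbcabbbbabcaaacbccbbbba')
  12 → (3, 'acbccbaaaaabcbbbcabbbbabcaaacbccbbbba')
  13 → (30, 'acbccbbbba')
  14 → (38, 'ba')
  15 → (8, 'baaaaabcbbbcabbbbabcaaacbccbbbba')
  16 → (1, 'baacbccbaaaaabcbbbcabbbbabcaaacbccbbbba')
  17 → (24, 'babcaaacbccbbbba')
  18 → (37, 'bba')
  19 → (23, 'bbabcaaacbccbbbba')
  20 → (36, 'bbba')
  21 → (22, 'bbbabcaaacbccbbbba')
  22 → (35, 'bbbba')
  23 → (21, 'bbbbabcaaacbccbbbba')
  24 → (16, 'bbbcabbbbabcaaacbccbbbba')
  25 → (17, 'bbcabbbbabcaaacbccbbbba')
  26 → (26, 'bcaaacbccbbbba')
  27 → (18, 'bcabbbbabcaaacbccbbbba')
  28 → (14, 'bcbbbcabbbbabcaaacbccbbbba')
  29 → (5, 'bccbaaaaabcbbbcabbbbabcaaacbccbbbba')
  30 → (32, 'bccbbbba')
  31 → (27, 'caaacbccbbbba')
  32 → (19, 'cabbbbabcaaacbccbbbba')
  33 → (7, 'cbaaaaabcbbbcabbbbabcaaacbccbbbba')
  34 → (34, 'cbbbba')
  35 → (15, 'cbbbcabbbbabcaaacbccbbbba')
  36 → (4, 'cbccbaaaaabcbbbcabbbbabcaaacbccbbbba')
  37 → (31, 'cbccbbbba')
  38 → (6, 'ccbaaaaabcbbbcabbbbabcaaacbccbbbba')
  39 → (33, 'ccbbbba')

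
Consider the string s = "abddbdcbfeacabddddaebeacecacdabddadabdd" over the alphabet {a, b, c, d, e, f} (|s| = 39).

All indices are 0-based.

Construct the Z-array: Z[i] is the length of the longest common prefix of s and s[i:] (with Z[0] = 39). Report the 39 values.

Z[0]=39
i=1: i≥r, start 0; Z[1]=0
i=2: i≥r, start 0; Z[2]=0
i=3: i≥r, start 0; Z[3]=0
i=4: i≥r, start 0; Z[4]=0
i=5: i≥r, start 0; Z[5]=0
i=6: i≥r, start 0; Z[6]=0
i=7: i≥r, start 0; Z[7]=0
i=8: i≥r, start 0; Z[8]=0
i=9: i≥r, start 0; Z[9]=0
i=10: i≥r, start 0; Z[10]=1 extend→box=[10,11)
i=11: i≥r, start 0; Z[11]=0
i=12: i≥r, start 0; Z[12]=4 extend→box=[12,16)
i=13: min(r-i=3, Z[1]=0)=0; Z[13]=0
i=14: min(r-i=2, Z[2]=0)=0; Z[14]=0
i=15: min(r-i=1, Z[3]=0)=0; Z[15]=0
i=16: i≥r, start 0; Z[16]=0
i=17: i≥r, start 0; Z[17]=0
i=18: i≥r, start 0; Z[18]=1 extend→box=[18,19)
i=19: i≥r, start 0; Z[19]=0
i=20: i≥r, start 0; Z[20]=0
i=21: i≥r, start 0; Z[21]=0
i=22: i≥r, start 0; Z[22]=1 extend→box=[22,23)
i=23: i≥r, start 0; Z[23]=0
i=24: i≥r, start 0; Z[24]=0
i=25: i≥r, start 0; Z[25]=0
i=26: i≥r, start 0; Z[26]=1 extend→box=[26,27)
i=27: i≥r, start 0; Z[27]=0
i=28: i≥r, start 0; Z[28]=0
i=29: i≥r, start 0; Z[29]=4 extend→box=[29,33)
i=30: min(r-i=3, Z[1]=0)=0; Z[30]=0
i=31: min(r-i=2, Z[2]=0)=0; Z[31]=0
i=32: min(r-i=1, Z[3]=0)=0; Z[32]=0
i=33: i≥r, start 0; Z[33]=1 extend→box=[33,34)
i=34: i≥r, start 0; Z[34]=0
i=35: i≥r, start 0; Z[35]=4 extend→box=[35,39)
i=36: min(r-i=3, Z[1]=0)=0; Z[36]=0
i=37: min(r-i=2, Z[2]=0)=0; Z[37]=0
i=38: min(r-i=1, Z[3]=0)=0; Z[38]=0

[39, 0, 0, 0, 0, 0, 0, 0, 0, 0, 1, 0, 4, 0, 0, 0, 0, 0, 1, 0, 0, 0, 1, 0, 0, 0, 1, 0, 0, 4, 0, 0, 0, 1, 0, 4, 0, 0, 0]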